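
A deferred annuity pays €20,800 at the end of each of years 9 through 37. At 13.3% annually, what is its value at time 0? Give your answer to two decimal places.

Value one period before first payment (t=8): 20800 × [1 − (1+0.133)^(−29)] / 0.133 = 20800 × 7.317665 = 152,207.4338
PV₀ = 152,207.4338 / (1+0.133)^8 = 152,207.4338 / 2.715434 = 56,052.7062

€56,052.71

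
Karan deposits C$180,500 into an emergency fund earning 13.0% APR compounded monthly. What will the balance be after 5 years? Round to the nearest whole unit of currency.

C$344,549

i = 0.13/12 = 0.0108333 per month; n = 5·12 = 60.
FV = 180,500 × (1 + 0.0108333)^60 = 344,548.6046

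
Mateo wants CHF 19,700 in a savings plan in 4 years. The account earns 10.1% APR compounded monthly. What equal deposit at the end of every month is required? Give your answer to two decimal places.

CHF 334.78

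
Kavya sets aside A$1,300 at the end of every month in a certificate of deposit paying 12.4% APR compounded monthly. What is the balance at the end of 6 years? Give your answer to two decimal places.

i = 0.124/12 = 0.0103333 per month; n = 6·12 = 72.
FV = PMT · [(1+i)^n − 1] / i = 1300 · 106.095251 = 137,923.8259

A$137,923.83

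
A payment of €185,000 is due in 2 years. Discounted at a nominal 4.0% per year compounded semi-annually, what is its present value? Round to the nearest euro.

Periodic rate i = 0.04/2 = 0.02; n = 2 × 2 = 4 periods.
PV = 185,000 / (1 + 0.02)^4 = 185,000 / 1.082432 = 170,911.4038

€170,911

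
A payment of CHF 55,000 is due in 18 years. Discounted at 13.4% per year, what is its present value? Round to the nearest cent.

CHF 5,719.10

Discount factor = (1+0.134)^(−18) = 0.103984; PV = 55,000 × 0.103984 = 5,719.1002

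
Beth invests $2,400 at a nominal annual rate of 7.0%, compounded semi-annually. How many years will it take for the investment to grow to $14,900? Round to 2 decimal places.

Periodic rate i = 0.07/2 = 0.035.
(1+i)^n = 14900/2400 = 6.20833, so n = ln 6.20833 / ln 1.035 = 53.0761 half-years
= 53.0761/2 years

26.54 years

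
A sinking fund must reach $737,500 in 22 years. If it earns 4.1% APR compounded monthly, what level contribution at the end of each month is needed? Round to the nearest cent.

Periodic rate i = 0.041/12 = 0.00341667; n = 22 × 12 = 264 periods.
FV-annuity factor = 427.533995; PMT = 737500 / 427.533995 = 1,725.0090

$1,725.01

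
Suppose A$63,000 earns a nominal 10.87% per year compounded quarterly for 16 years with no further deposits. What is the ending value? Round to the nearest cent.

A$350,416.67

i = 0.1087/4 = 0.027175 per quarter; n = 16·4 = 64.
FV = 63,000 × (1 + 0.027175)^64 = 350,416.6686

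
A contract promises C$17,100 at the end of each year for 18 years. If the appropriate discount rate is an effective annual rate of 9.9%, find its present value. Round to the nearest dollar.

C$141,148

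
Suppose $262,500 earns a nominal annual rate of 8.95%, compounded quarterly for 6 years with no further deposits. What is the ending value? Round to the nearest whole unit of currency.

$446,452

Periodic rate i = 0.0895/4 = 0.022375; n = 6 × 4 = 24 periods.
FV = 262,500 × (1 + 0.022375)^24 = 446,451.8393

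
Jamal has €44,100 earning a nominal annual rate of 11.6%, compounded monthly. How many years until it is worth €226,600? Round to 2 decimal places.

14.18 years

Periodic rate i = 0.116/12 = 0.00966667.
(1+i)^n = 226600/44100 = 5.13832, so n = ln 5.13832 / ln 1.00967 = 170.1336 months
= 170.1336/12 years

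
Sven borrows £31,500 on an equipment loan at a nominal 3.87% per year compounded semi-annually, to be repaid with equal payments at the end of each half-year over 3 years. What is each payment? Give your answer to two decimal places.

£5,611.23

With 2 periods per year: i = 0.01935, n = 6.
PMT = 31500 / ( [1 − (1+0.01935)^(−6)] / 0.01935 ) = 31500 / 5.613739 = 5,611.2335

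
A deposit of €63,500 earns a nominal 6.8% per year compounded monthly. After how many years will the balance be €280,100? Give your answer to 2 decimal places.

Periodic rate i = 0.068/12 = 0.00566667.
(1+i)^n = 280100/63500 = 4.41102, so n = ln 4.41102 / ln 1.00567 = 262.6426 months
= 262.6426/12 years

21.89 years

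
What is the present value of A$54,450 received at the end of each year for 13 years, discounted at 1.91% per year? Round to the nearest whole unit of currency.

A$621,600

Annuity factor a(13|0.0191) = 11.415986; PV = 54450 × 11.415986 = 621,600.4218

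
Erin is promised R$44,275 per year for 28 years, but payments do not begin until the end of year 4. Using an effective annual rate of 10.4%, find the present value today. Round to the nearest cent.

R$296,567.45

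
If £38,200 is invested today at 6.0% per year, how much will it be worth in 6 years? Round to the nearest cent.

£54,187.43

FV = PV·(1+i)^n = 38,200 × 1.418519 = 54,187.4301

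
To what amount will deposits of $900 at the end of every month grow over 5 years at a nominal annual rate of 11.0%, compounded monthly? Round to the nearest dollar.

Periodic rate i = 0.11/12 = 0.00916667; n = 5 × 12 = 60 periods.
FV = PMT · [(1+i)^n − 1] / i = 900 · 79.518080 = 71,566.2717

$71,566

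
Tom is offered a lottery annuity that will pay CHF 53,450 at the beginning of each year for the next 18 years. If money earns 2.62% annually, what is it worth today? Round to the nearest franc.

PV = 53450 × [1 − (1+0.0262)^(−18)] / 0.0262 × (1+i) = 53450 × 14.578165 = 779,202.9276
(Beginning-of-period payments → annuity-due factor ×(1+i).)

CHF 779,203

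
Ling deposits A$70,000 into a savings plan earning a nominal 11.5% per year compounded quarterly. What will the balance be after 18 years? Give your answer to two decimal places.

A$538,774.60

Periodic rate i = 0.115/4 = 0.02875; n = 18 × 4 = 72 periods.
FV = PV·(1+i)^n = 70,000 × 7.696780 = 538,774.5984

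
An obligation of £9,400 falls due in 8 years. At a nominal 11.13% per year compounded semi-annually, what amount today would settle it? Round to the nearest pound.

£3,952

With 2 periods per year: i = 0.05565, n = 16.
PV = FV·(1+i)^(−n) = 9,400 × 0.420417 = 3,951.9243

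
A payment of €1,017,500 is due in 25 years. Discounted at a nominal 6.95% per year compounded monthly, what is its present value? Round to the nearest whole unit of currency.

€179,939

With 12 periods per year: i = 0.00579167, n = 300.
PV = 1,017,500 / (1 + 0.00579167)^300 = 1,017,500 / 5.654704 = 179,938.6725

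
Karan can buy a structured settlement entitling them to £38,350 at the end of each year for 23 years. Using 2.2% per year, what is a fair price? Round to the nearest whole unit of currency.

£686,432

Annuity factor a(23|0.022) = 17.899146; PV = 38350 × 17.899146 = 686,432.2377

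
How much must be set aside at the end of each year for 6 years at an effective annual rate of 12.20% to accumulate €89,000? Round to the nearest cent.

€10,911.85

PMT = 89000 / ( [(1+0.122)^6 − 1] / 0.122 ) = 89000 / 8.156274 = 10,911.8454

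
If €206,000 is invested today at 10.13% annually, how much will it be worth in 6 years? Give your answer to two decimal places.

206,000 × (1+0.1013)^6 = 206,000 × 1.784160 = 367,536.9912

€367,536.99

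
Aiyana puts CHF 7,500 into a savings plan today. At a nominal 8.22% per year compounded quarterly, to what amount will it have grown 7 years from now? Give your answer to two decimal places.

CHF 13,256.27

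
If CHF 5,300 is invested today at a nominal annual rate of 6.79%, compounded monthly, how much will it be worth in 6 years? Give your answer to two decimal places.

i = 0.0679/12 = 0.00565833 per month; n = 6·12 = 72.
FV = PV·(1+i)^n = 5,300 × 1.501180 = 7,956.2561

CHF 7,956.26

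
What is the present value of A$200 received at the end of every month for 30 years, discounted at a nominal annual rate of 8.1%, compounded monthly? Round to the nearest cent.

A$26,999.75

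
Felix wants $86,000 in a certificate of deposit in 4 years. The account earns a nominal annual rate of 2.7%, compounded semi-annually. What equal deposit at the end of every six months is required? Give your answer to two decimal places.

$10,252.28

i = 0.027/2 = 0.0135 per half-year; n = 4·2 = 8.
PMT = 86000 / ( [(1+0.0135)^8 − 1] / 0.0135 ) = 86000 / 8.388380 = 10,252.2774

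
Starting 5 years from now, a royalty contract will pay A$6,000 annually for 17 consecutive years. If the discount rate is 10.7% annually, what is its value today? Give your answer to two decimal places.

A$30,707.88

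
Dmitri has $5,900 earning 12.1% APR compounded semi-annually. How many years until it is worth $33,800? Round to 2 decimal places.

14.86 years

Periodic rate i = 0.121/2 = 0.0605.
n = ln(33800/5900) / ln(1+0.0605) = ln(5.72881) / 0.058740 = 29.7156 half-years
= 29.7156/2 years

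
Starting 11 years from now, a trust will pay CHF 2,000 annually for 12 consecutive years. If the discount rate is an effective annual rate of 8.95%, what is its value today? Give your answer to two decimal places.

PV at t=10 (ordinary 12-year annuity): 2000 × a(12|0.0895) = 2000 × 7.178797 = 14,357.5945
Discount back 10 years: 14,357.5945 × (1+0.0895)^(−10) = 14,357.5945 × 0.424353 = 6,092.6936

CHF 6,092.69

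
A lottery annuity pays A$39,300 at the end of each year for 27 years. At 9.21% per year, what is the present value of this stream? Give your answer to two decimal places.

A$387,169.07

Annuity factor a(27|0.0921) = 9.851630; PV = 39300 × 9.851630 = 387,169.0722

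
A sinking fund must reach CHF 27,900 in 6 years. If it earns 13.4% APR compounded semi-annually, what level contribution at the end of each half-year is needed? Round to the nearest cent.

CHF 1,587.42

i = 0.134/2 = 0.067 per half-year; n = 6·2 = 12.
FV-annuity factor = 17.575740; PMT = 27900 / 17.575740 = 1,587.4154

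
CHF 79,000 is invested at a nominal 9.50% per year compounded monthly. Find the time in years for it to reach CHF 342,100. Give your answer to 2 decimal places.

Periodic rate i = 0.095/12 = 0.00791667.
n = ln(342100/79000) / ln(1+0.00791667) = ln(4.33038) / 0.007885 = 185.8673 months
= 185.8673/12 years

15.49 years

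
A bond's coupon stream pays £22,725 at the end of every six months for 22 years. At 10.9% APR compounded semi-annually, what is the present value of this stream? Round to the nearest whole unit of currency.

i = 0.109/2 = 0.0545 per half-year; n = 22·2 = 44.
PV = 22725 × [1 − (1+0.0545)^(−44)] / 0.0545 = 22725 × 16.572171 = 376,602.5755

£376,603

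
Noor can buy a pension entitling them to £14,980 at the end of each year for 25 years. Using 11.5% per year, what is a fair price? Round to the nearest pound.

PV = 14980 × [1 − (1+0.115)^(−25)] / 0.115 = 14980 × 8.123607 = 121,691.6299

£121,692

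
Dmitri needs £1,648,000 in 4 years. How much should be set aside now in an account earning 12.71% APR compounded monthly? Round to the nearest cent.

Periodic rate i = 0.1271/12 = 0.0105917; n = 4 × 12 = 48 periods.
PV = FV·(1+i)^(−n) = 1,648,000 × 0.603067 = 993,854.9302

£993,854.93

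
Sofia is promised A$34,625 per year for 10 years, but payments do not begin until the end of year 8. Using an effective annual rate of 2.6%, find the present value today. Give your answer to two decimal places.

A$251,899.55

PV at t=7 (ordinary 10-year annuity): 34625 × a(10|0.026) = 34625 × 8.707012 = 301,480.2873
PV₀ = 301,480.2873 / (1+0.026)^7 = 301,480.2873 / 1.196827 = 251,899.5520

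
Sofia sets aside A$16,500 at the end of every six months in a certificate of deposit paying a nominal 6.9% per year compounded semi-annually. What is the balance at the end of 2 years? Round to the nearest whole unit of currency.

A$69,495

Periodic rate i = 0.069/2 = 0.0345; n = 2 × 2 = 4 periods.
FV = PMT · [(1+i)^n − 1] / i = 16500 · 4.211802 = 69,494.7340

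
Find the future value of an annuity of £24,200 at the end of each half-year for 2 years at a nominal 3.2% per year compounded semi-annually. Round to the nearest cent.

£99,148.08

With 2 periods per year: i = 0.016, n = 4.
Accumulation factor s(4|0.016) = 4.097028; FV = 24200 × 4.097028 = 99,148.0799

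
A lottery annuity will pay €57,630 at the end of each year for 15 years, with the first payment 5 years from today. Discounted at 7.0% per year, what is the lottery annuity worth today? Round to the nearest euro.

€400,435

Value one period before first payment (t=4): 57630 × [1 − (1+0.07)^(−15)] / 0.07 = 57630 × 9.107914 = 524,889.0841
PV₀ = 524,889.0841 / (1+0.07)^4 = 524,889.0841 / 1.310796 = 400,435.3691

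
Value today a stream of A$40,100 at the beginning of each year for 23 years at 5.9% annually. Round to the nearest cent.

A$527,194.29

PV = 40100 × [1 − (1+0.059)^(−23)] / 0.059 × (1+i) = 40100 × 13.146990 = 527,194.2945
Payments are at the start of each period, so multiply by (1+i).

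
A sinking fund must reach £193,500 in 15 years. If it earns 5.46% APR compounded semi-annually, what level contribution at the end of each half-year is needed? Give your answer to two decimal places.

With 2 periods per year: i = 0.0273, n = 30.
FV-annuity factor = 45.548045; PMT = 193500 / 45.548045 = 4,248.2614

£4,248.26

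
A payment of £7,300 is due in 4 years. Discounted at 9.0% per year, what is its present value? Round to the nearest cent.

£5,171.50

PV = FV·(1+i)^(−n) = 7,300 × 0.708425 = 5,171.5040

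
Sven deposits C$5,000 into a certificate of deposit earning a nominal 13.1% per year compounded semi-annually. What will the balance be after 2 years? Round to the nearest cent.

With 2 periods per year: i = 0.0655, n = 4.
FV = PV·(1+i)^n = 5,000 × 1.288884 = 6,444.4198

C$6,444.42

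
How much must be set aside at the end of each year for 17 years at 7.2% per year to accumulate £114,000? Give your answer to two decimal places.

FV-annuity factor = 31.398664; PMT = 114000 / 31.398664 = 3,630.7277

£3,630.73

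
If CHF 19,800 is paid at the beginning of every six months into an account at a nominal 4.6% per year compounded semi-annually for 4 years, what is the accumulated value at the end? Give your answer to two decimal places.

Periodic rate i = 0.046/2 = 0.023; n = 4 × 2 = 8 periods.
Accumulation factor s(8|0.023) × (1+i) = 8.874005; FV = 19800 × 8.874005 = 175,705.2960
(Beginning-of-period payments → annuity-due factor ×(1+i).)

CHF 175,705.30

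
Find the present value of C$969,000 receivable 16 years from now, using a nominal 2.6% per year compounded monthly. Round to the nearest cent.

With 12 periods per year: i = 0.00216667, n = 192.
PV = 969,000 / (1 + 0.00216667)^192 = 969,000 / 1.515204 = 639,517.9111

C$639,517.91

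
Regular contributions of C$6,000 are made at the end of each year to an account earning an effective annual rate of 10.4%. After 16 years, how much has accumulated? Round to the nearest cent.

C$223,253.84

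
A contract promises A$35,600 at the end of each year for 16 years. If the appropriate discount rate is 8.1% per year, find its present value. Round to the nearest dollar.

A$313,104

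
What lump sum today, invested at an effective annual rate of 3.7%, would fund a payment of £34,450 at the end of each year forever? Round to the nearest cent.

PV = PMT / i = 34450 / 0.037 = 931,081.0811

£931,081.08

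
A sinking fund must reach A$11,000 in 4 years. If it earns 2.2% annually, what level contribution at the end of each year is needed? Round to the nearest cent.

A$2,660.90

PMT = 11000 / ( [(1+0.022)^4 − 1] / 0.022 ) = 11000 / 4.133947 = 2,660.8955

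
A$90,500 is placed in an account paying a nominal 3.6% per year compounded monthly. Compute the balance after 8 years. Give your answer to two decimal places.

Periodic rate i = 0.036/12 = 0.003; n = 8 × 12 = 96 periods.
FV = PV·(1+i)^n = 90,500 × 1.333182 = 120,653.0067

A$120,653.01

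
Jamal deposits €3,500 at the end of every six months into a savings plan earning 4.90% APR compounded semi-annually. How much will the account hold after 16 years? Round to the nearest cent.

€167,087.95

With 2 periods per year: i = 0.0245, n = 32.
FV = 3500 × [(1+0.0245)^32 − 1] / 0.0245 = 3500 × 47.739415 = 167,087.9519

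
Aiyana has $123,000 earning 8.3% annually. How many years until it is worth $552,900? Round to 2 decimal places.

18.85 years

n = ln(552900/123000) / ln(1+0.083) = ln(4.49512) / 0.079735 = 18.8499 years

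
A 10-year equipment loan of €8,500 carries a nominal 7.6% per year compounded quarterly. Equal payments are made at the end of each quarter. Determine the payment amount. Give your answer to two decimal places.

€305.30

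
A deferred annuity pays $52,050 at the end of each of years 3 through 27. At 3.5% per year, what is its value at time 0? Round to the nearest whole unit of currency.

Value one period before first payment (t=2): 52050 × [1 − (1+0.035)^(−25)] / 0.035 = 52050 × 16.481515 = 857,862.8345
Discount back 2 years: 857,862.8345 × (1+0.035)^(−2) = 857,862.8345 × 0.933511 = 800,824.1355

$800,824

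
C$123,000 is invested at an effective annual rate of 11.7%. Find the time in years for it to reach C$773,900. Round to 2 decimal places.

16.62 years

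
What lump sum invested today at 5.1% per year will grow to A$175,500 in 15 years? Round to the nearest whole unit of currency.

PV = FV·(1+i)^(−n) = 175,500 × 0.474197 = 83,221.6612

A$83,222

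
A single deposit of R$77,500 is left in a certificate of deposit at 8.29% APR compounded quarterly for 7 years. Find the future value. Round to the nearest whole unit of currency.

R$137,641

With 4 periods per year: i = 0.020725, n = 28.
77,500 × (1+0.020725)^28 = 77,500 × 1.776009 = 137,640.6622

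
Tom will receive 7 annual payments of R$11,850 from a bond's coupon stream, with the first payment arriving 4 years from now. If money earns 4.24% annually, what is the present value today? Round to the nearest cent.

R$62,240.39

Value one period before first payment (t=3): 11850 × [1 − (1+0.0424)^(−7)] / 0.0424 = 11850 × 5.949180 = 70,497.7878
PV₀ = 70,497.7878 / (1+0.0424)^3 = 70,497.7878 / 1.132670 = 62,240.3865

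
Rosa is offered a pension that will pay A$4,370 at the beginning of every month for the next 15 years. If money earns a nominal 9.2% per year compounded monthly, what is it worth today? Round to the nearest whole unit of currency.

Periodic rate i = 0.092/12 = 0.00766667; n = 15 × 12 = 180 periods.
Annuity factor a(180|0.00766667) × (1+i) = 98.194120; PV = 4370 × 98.194120 = 429,108.3056
(annuity-due: payments at period start, so ×(1+i).)

A$429,108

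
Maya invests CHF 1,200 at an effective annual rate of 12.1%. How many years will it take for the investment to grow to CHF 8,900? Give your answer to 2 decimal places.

17.54 years

n = ln(8900/1200) / ln(1+0.121) = ln(7.41667) / 0.114221 = 17.5425 years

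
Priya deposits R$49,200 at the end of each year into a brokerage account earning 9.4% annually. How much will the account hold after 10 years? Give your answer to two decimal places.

FV = PMT · [(1+i)^n − 1] / i = 49200 · 15.486044 = 761,913.3882

R$761,913.39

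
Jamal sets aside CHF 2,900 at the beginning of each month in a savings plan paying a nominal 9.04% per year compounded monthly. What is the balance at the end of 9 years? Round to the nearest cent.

With 12 periods per year: i = 0.00753333, n = 108.
Accumulation factor s(108|0.00753333) × (1+i) = 167.065034; FV = 2900 × 167.065034 = 484,488.5974
(Beginning-of-period payments → annuity-due factor ×(1+i).)

CHF 484,488.60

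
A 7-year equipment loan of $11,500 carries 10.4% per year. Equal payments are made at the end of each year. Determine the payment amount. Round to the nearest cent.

PMT = 11500 / ( [1 − (1+0.104)^(−7)] / 0.104 ) = 11500 / 4.804963 = 2,393.3587

$2,393.36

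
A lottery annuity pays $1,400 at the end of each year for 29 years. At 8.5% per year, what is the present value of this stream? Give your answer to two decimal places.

PV = PMT · [1 − (1+i)^(−n)] / i = 1400 · 10.660326 = 14,924.4558

$14,924.46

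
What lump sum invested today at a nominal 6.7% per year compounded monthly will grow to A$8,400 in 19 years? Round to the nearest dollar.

With 12 periods per year: i = 0.00558333, n = 228.
PV = 8,400 / (1 + 0.00558333)^228 = 8,400 / 3.558928 = 2,360.2613

A$2,360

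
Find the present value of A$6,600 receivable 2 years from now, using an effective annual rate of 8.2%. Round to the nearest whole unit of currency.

A$5,638

PV = 6,600 / (1 + 0.082)^2 = 6,600 / 1.170724 = 5,637.5371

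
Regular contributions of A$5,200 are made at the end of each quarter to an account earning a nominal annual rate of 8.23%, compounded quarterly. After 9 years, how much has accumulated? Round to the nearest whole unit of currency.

With 4 periods per year: i = 0.020575, n = 36.
FV = 5200 × [(1+0.020575)^36 − 1] / 0.020575 = 5200 × 52.573321 = 273,381.2681

A$273,381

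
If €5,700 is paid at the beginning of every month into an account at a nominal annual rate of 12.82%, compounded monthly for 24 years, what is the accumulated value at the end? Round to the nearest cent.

i = 0.1282/12 = 0.0106833 per month; n = 24·12 = 288.
FV = PMT · [(1+i)^n − 1] / i × (1+i) = 5700 · 1924.033517 = 10,966,991.0464
Payments are at the start of each period, so multiply by (1+i).

€10,966,991.05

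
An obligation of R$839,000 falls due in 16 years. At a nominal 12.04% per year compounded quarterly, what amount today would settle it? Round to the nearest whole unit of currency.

R$125,742

With 4 periods per year: i = 0.0301, n = 64.
Discount factor = (1+0.0301)^(−64) = 0.149872; PV = 839,000 × 0.149872 = 125,742.2369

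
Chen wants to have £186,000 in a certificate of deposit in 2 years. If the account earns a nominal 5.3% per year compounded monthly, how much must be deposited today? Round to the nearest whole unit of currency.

£167,332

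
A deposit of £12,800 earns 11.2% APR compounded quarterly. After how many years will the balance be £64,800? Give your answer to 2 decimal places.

14.68 years

Periodic rate i = 0.112/4 = 0.028.
n = ln(64800/12800) / ln(1+0.028) = ln(5.06250) / 0.027615 = 58.7308 quarters
= 58.7308/4 years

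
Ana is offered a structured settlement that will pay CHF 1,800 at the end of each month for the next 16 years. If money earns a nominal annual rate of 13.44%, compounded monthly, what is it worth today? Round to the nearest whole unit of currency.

Periodic rate i = 0.1344/12 = 0.0112; n = 16 × 12 = 192 periods.
PV = 1800 × [1 − (1+0.0112)^(−192)] / 0.0112 = 1800 × 78.764490 = 141,776.0821

CHF 141,776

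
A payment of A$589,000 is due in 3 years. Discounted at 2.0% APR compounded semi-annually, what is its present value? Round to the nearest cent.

A$554,864.64

With 2 periods per year: i = 0.01, n = 6.
PV = 589,000 / (1 + 0.01)^6 = 589,000 / 1.061520 = 554,864.6436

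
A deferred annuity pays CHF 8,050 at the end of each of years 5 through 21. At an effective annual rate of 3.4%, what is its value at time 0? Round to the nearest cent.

CHF 89,802.42

Value one period before first payment (t=4): 8050 × [1 − (1+0.034)^(−17)] / 0.034 = 8050 × 12.751883 = 102,652.6548
Discount back 4 years: 102,652.6548 × (1+0.034)^(−4) = 102,652.6548 × 0.874818 = 89,802.4180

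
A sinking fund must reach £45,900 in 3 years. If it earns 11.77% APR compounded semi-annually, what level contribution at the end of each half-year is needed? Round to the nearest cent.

£6,599.43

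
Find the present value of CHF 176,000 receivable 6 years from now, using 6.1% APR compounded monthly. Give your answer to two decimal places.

CHF 122,169.71

Periodic rate i = 0.061/12 = 0.00508333; n = 6 × 12 = 72 periods.
PV = FV·(1+i)^(−n) = 176,000 × 0.694146 = 122,169.7052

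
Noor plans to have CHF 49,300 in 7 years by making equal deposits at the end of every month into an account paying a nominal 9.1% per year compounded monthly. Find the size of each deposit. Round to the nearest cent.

CHF 421.84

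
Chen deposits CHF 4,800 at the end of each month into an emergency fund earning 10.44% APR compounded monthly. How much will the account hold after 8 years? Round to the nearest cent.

CHF 715,565.79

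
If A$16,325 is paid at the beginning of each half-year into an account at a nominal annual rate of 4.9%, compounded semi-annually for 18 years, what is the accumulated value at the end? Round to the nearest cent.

A$949,008.69

With 2 periods per year: i = 0.0245, n = 36.
Accumulation factor s(36|0.0245) × (1+i) = 58.132232; FV = 16325 × 58.132232 = 949,008.6944
(annuity-due: payments at period start, so ×(1+i).)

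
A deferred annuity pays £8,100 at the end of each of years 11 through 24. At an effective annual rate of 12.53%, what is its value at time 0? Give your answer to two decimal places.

PV at t=10 (ordinary 14-year annuity): 8100 × a(14|0.1253) = 8100 × 6.452251 = 52,263.2320
PV₀ = 52,263.2320 / (1+0.1253)^10 = 52,263.2320 / 3.255991 = 16,051.4058

£16,051.41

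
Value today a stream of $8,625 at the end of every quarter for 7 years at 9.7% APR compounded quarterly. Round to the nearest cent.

$173,834.00

With 4 periods per year: i = 0.02425, n = 28.
PV = 8625 × [1 − (1+0.02425)^(−28)] / 0.02425 = 8625 × 20.154666 = 173,833.9951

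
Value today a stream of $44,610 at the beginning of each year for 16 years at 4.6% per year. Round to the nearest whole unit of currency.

$520,424

Annuity factor a(16|0.046) × (1+i) = 11.666090; PV = 44610 × 11.666090 = 520,424.2584
(annuity-due: payments at period start, so ×(1+i).)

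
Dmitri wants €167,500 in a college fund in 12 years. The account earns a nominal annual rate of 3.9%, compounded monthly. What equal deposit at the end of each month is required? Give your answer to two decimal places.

Periodic rate i = 0.039/12 = 0.00325; n = 12 × 12 = 144 periods.
PMT = 167500 / ( [(1+0.00325)^144 − 1] / 0.00325 ) = 167500 / 183.257269 = 914.0156

€914.02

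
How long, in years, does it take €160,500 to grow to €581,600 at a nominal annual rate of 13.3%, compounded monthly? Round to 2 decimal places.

9.73 years

Periodic rate i = 0.133/12 = 0.0110833.
n = ln(581600/160500) / ln(1+0.0110833) = ln(3.62368) / 0.011022 = 116.8070 months
= 116.8070/12 years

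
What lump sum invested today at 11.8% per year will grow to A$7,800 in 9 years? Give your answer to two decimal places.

A$2,858.37

PV = 7,800 / (1 + 0.118)^9 = 7,800 / 2.728828 = 2,858.3695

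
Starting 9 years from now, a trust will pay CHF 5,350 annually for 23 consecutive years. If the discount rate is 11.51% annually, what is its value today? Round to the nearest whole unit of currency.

CHF 17,856

PV at t=8 (ordinary 23-year annuity): 5350 × a(23|0.1151) = 5350 × 7.978998 = 42,687.6406
PV₀ = 42,687.6406 / (1+0.1151)^8 = 42,687.6406 / 2.390620 = 17,856.3062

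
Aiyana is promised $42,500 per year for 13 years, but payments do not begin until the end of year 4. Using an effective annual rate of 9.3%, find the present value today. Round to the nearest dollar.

Value one period before first payment (t=3): 42500 × [1 − (1+0.093)^(−13)] / 0.093 = 42500 × 7.368497 = 313,161.1033
Discount back 3 years: 313,161.1033 × (1+0.093)^(−3) = 313,161.1033 × 0.765843 = 239,832.1102

$239,832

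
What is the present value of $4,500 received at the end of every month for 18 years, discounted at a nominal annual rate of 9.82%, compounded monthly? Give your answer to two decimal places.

Periodic rate i = 0.0982/12 = 0.00818333; n = 18 × 12 = 216 periods.
PV = PMT · [1 − (1+i)^(−n)] / i = 4500 · 101.184331 = 455,329.4888

$455,329.49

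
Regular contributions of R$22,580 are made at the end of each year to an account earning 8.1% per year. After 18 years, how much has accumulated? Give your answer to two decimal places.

R$853,899.38

FV = PMT · [(1+i)^n − 1] / i = 22580 · 37.816625 = 853,899.3830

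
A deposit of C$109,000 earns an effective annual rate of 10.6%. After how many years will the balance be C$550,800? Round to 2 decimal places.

16.08 years

(1+i)^n = 550800/109000 = 5.05321, so n = ln 5.05321 / ln 1.106 = 16.0797 years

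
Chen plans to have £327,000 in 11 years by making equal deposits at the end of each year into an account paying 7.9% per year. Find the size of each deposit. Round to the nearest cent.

PMT = 327000 / ( [(1+0.079)^11 − 1] / 0.079 ) = 327000 / 16.556968 = 19,749.9930

£19,749.99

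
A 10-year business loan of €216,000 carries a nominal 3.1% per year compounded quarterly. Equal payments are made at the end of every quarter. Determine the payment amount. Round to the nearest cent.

i = 0.031/4 = 0.00775 per quarter; n = 10·4 = 40.
Annuity-PV factor = 34.280773; PMT = 216000 / 34.280773 = 6,300.9081

€6,300.91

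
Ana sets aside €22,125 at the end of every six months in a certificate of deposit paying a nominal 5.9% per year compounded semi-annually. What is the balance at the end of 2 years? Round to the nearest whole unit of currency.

With 2 periods per year: i = 0.0295, n = 4.
FV = PMT · [(1+i)^n − 1] / i = 22125 · 4.180507 = 92,493.7101

€92,494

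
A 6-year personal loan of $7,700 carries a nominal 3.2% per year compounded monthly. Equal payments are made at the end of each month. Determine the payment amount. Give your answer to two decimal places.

$117.68

With 12 periods per year: i = 0.00266667, n = 72.
Annuity-PV factor = 65.430825; PMT = 7700 / 65.430825 = 117.6815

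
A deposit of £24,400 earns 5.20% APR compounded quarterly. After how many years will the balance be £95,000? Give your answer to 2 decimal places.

26.31 years

Periodic rate i = 0.052/4 = 0.013.
(1+i)^n = 95000/24400 = 3.89344, so n = ln 3.89344 / ln 1.013 = 105.2392 quarters
= 105.2392/4 years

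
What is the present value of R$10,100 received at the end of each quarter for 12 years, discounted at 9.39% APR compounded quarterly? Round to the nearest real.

R$288,988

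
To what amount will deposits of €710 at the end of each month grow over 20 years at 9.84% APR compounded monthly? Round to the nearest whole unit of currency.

With 12 periods per year: i = 0.0082, n = 240.
FV = PMT · [(1+i)^n − 1] / i = 710 · 743.798764 = 528,097.1227

€528,097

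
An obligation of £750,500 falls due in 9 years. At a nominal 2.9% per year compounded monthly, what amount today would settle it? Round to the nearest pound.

With 12 periods per year: i = 0.00241667, n = 108.
PV = 750,500 / (1 + 0.00241667)^108 = 750,500 / 1.297819 = 578,277.8826

£578,278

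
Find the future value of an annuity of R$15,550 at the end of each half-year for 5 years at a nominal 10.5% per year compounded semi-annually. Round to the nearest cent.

With 2 periods per year: i = 0.0525, n = 10.
FV = 15550 × [(1+0.0525)^10 − 1] / 0.0525 = 15550 × 12.725638 = 197,883.6771

R$197,883.68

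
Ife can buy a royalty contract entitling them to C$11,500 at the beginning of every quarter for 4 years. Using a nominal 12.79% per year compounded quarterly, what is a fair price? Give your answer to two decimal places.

C$146,845.46

With 4 periods per year: i = 0.031975, n = 16.
PV = 11500 × [1 − (1+0.031975)^(−16)] / 0.031975 × (1+i) = 11500 × 12.769171 = 146,845.4622
Payments are at the start of each period, so multiply by (1+i).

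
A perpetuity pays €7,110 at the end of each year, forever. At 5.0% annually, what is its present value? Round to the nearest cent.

€142,200.00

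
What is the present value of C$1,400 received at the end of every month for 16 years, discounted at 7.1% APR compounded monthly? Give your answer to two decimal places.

i = 0.071/12 = 0.00591667 per month; n = 16·12 = 192.
Annuity factor a(192|0.00591667) = 114.561543; PV = 1400 × 114.561543 = 160,386.1605

C$160,386.16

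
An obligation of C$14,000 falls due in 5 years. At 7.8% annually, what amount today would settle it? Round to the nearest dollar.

PV = FV·(1+i)^(−n) = 14,000 × 0.686920 = 9,616.8808

C$9,617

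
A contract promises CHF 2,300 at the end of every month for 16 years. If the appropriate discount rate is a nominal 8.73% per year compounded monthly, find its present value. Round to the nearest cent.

CHF 237,542.93

Periodic rate i = 0.0873/12 = 0.007275; n = 16 × 12 = 192 periods.
PV = 2300 × [1 − (1+0.007275)^(−192)] / 0.007275 = 2300 × 103.279535 = 237,542.9304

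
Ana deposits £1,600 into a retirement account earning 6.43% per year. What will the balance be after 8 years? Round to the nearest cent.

£2,634.10

1,600 × (1+0.0643)^8 = 1,600 × 1.646313 = 2,634.1013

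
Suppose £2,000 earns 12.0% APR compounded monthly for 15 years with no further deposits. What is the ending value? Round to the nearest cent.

With 12 periods per year: i = 0.01, n = 180.
FV = PV·(1+i)^n = 2,000 × 5.995802 = 11,991.6040

£11,991.60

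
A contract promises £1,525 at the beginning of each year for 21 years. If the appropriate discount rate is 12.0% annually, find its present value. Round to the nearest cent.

Annuity factor a(21|0.12) × (1+i) = 8.469444; PV = 1525 × 8.469444 = 12,915.9015
(annuity-due: payments at period start, so ×(1+i).)

£12,915.90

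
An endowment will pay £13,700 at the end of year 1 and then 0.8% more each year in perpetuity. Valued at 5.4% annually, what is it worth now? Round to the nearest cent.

£297,826.09

PV = D₁/(r − g) = 13700/(0.054 − 0.008) = 297,826.0870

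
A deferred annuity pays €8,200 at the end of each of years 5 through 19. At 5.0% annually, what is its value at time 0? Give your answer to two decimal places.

€70,022.84

Value one period before first payment (t=4): 8200 × [1 − (1+0.05)^(−15)] / 0.05 = 8200 × 10.379658 = 85,113.1959
Discount back 4 years: 85,113.1959 × (1+0.05)^(−4) = 85,113.1959 × 0.822702 = 70,022.8369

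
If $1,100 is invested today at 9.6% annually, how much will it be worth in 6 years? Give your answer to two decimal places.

FV = PV·(1+i)^n = 1,100 × 1.733258 = 1,906.5843

$1,906.58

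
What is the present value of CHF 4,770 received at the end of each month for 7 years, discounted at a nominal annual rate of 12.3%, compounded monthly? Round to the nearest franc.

CHF 267,773

Periodic rate i = 0.123/12 = 0.01025; n = 7 × 12 = 84 periods.
PV = 4770 × [1 − (1+0.01025)^(−84)] / 0.01025 = 4770 × 56.136982 = 267,773.4028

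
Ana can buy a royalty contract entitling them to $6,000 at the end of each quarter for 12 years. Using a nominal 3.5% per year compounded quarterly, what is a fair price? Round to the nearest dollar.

i = 0.035/4 = 0.00875 per quarter; n = 12·4 = 48.
PV = PMT · [1 − (1+i)^(−n)] / i = 6000 · 39.057344 = 234,344.0615

$234,344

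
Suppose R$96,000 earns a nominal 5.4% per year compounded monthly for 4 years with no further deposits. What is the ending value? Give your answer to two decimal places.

With 12 periods per year: i = 0.0045, n = 48.
FV = PV·(1+i)^n = 96,000 × 1.240501 = 119,088.1106

R$119,088.11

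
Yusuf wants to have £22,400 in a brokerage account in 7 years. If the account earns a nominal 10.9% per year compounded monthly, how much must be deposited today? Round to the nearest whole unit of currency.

Periodic rate i = 0.109/12 = 0.00908333; n = 7 × 12 = 84 periods.
PV = 22,400 / (1 + 0.00908333)^84 = 22,400 / 2.137326 = 10,480.3849

£10,480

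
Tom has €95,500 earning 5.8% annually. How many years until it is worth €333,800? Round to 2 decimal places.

22.20 years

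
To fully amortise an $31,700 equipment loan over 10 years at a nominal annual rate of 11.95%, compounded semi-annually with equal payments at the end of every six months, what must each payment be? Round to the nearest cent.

With 2 periods per year: i = 0.05975, n = 20.
Annuity-PV factor = 11.493236; PMT = 31700 / 11.493236 = 2,758.1440

$2,758.14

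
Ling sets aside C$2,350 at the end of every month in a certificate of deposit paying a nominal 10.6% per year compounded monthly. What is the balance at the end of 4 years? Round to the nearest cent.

With 12 periods per year: i = 0.00883333, n = 48.
FV = PMT · [(1+i)^n − 1] / i = 2350 · 59.458803 = 139,728.1882

C$139,728.19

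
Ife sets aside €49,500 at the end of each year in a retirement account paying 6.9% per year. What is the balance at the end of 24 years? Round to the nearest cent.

€2,840,732.32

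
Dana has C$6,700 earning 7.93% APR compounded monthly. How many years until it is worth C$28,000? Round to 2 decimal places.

Periodic rate i = 0.0793/12 = 0.00660833.
n = ln(28000/6700) / ln(1+0.00660833) = ln(4.17910) / 0.006587 = 217.1224 months
= 217.1224/12 years

18.09 years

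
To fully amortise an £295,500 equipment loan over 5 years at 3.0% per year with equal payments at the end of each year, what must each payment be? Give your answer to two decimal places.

£64,523.78

Annuity-PV factor = 4.579707; PMT = 295500 / 4.579707 = 64,523.7758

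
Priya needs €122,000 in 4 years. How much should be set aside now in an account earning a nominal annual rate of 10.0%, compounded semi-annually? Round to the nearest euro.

€82,574

Periodic rate i = 0.1/2 = 0.05; n = 4 × 2 = 8 periods.
Discount factor = (1+0.05)^(−8) = 0.676839; PV = 122,000 × 0.676839 = 82,574.4022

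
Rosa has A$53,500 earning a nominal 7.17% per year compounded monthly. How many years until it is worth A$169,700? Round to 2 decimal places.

Periodic rate i = 0.0717/12 = 0.005975.
(1+i)^n = 169700/53500 = 3.17196, so n = ln 3.17196 / ln 1.00598 = 193.7733 months
= 193.7733/12 years

16.15 years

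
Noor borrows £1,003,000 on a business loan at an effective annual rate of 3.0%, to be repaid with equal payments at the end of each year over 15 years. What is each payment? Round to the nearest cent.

£84,017.88

Annuity-PV factor = 11.937935; PMT = 1.003e+06 / 11.937935 = 84,017.8802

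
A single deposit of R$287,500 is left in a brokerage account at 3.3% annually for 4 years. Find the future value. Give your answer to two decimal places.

R$327,370.19

287,500 × (1+0.033)^4 = 287,500 × 1.138679 = 327,370.1935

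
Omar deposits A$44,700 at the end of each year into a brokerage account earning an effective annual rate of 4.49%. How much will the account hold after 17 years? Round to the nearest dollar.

FV = 44700 × [(1+0.0449)^17 − 1] / 0.0449 = 44700 × 24.720299 = 1,104,997.3516

A$1,104,997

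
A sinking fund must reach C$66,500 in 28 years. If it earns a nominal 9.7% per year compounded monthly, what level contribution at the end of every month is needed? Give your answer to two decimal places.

C$38.52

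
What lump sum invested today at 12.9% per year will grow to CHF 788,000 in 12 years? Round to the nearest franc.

CHF 183,738

Discount factor = (1+0.129)^(−12) = 0.233170; PV = 788,000 × 0.233170 = 183,737.9702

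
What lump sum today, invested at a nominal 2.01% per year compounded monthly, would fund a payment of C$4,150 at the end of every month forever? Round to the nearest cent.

C$2,477,611.94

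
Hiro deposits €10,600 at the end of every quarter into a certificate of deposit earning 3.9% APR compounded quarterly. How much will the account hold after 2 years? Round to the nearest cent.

€87,750.92

i = 0.039/4 = 0.00975 per quarter; n = 2·4 = 8.
FV = 10600 × [(1+0.00975)^8 − 1] / 0.00975 = 10600 × 8.278389 = 87,750.9222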